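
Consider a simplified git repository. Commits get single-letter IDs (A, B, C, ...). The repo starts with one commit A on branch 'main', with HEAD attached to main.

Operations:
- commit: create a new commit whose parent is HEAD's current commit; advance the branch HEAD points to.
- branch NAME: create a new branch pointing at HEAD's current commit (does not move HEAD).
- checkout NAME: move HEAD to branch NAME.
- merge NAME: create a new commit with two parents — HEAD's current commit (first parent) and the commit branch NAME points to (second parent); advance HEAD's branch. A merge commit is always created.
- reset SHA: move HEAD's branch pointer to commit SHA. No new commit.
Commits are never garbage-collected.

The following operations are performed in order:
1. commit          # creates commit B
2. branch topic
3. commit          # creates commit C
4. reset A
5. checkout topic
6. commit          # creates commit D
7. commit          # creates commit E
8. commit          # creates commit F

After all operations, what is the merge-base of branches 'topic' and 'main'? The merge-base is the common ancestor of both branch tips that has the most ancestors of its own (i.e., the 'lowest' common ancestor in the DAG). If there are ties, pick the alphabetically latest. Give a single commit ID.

Answer: A

Derivation:
After op 1 (commit): HEAD=main@B [main=B]
After op 2 (branch): HEAD=main@B [main=B topic=B]
After op 3 (commit): HEAD=main@C [main=C topic=B]
After op 4 (reset): HEAD=main@A [main=A topic=B]
After op 5 (checkout): HEAD=topic@B [main=A topic=B]
After op 6 (commit): HEAD=topic@D [main=A topic=D]
After op 7 (commit): HEAD=topic@E [main=A topic=E]
After op 8 (commit): HEAD=topic@F [main=A topic=F]
ancestors(topic=F): ['A', 'B', 'D', 'E', 'F']
ancestors(main=A): ['A']
common: ['A']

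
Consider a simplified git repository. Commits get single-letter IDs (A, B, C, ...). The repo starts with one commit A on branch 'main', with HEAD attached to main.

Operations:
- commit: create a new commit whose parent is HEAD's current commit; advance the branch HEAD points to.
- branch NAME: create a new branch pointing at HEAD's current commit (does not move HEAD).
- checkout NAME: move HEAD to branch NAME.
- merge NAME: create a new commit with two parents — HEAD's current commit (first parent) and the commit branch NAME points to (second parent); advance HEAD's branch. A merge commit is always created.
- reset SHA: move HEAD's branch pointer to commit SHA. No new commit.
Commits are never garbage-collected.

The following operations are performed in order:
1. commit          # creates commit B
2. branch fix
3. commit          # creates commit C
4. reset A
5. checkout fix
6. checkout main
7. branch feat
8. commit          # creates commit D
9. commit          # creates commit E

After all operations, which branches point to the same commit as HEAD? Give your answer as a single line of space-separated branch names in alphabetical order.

After op 1 (commit): HEAD=main@B [main=B]
After op 2 (branch): HEAD=main@B [fix=B main=B]
After op 3 (commit): HEAD=main@C [fix=B main=C]
After op 4 (reset): HEAD=main@A [fix=B main=A]
After op 5 (checkout): HEAD=fix@B [fix=B main=A]
After op 6 (checkout): HEAD=main@A [fix=B main=A]
After op 7 (branch): HEAD=main@A [feat=A fix=B main=A]
After op 8 (commit): HEAD=main@D [feat=A fix=B main=D]
After op 9 (commit): HEAD=main@E [feat=A fix=B main=E]

Answer: main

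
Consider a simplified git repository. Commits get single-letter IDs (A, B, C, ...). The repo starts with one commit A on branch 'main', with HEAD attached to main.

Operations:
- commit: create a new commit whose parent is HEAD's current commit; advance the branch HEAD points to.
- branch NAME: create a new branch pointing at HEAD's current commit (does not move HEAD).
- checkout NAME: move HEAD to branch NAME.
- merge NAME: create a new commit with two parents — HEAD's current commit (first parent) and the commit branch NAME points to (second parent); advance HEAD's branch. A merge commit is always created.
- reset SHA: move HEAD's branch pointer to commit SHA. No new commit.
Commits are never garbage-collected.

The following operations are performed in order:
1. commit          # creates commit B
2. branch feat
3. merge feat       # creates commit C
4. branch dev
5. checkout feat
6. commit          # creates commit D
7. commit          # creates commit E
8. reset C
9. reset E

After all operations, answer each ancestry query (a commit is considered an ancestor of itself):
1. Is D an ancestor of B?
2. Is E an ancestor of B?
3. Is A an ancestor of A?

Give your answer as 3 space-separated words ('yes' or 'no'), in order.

After op 1 (commit): HEAD=main@B [main=B]
After op 2 (branch): HEAD=main@B [feat=B main=B]
After op 3 (merge): HEAD=main@C [feat=B main=C]
After op 4 (branch): HEAD=main@C [dev=C feat=B main=C]
After op 5 (checkout): HEAD=feat@B [dev=C feat=B main=C]
After op 6 (commit): HEAD=feat@D [dev=C feat=D main=C]
After op 7 (commit): HEAD=feat@E [dev=C feat=E main=C]
After op 8 (reset): HEAD=feat@C [dev=C feat=C main=C]
After op 9 (reset): HEAD=feat@E [dev=C feat=E main=C]
ancestors(B) = {A,B}; D in? no
ancestors(B) = {A,B}; E in? no
ancestors(A) = {A}; A in? yes

Answer: no no yes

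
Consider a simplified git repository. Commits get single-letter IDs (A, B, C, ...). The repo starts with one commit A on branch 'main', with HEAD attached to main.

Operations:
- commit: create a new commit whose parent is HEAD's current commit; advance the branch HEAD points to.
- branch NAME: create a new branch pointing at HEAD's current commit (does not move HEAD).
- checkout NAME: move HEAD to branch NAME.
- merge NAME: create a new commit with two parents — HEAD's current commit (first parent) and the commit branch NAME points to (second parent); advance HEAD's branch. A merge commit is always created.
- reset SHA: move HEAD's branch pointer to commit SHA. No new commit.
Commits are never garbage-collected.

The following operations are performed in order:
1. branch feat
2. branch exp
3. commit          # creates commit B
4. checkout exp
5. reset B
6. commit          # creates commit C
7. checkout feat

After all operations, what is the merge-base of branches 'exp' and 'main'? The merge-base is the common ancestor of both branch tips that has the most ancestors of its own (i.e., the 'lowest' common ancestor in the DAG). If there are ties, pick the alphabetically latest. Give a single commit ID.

After op 1 (branch): HEAD=main@A [feat=A main=A]
After op 2 (branch): HEAD=main@A [exp=A feat=A main=A]
After op 3 (commit): HEAD=main@B [exp=A feat=A main=B]
After op 4 (checkout): HEAD=exp@A [exp=A feat=A main=B]
After op 5 (reset): HEAD=exp@B [exp=B feat=A main=B]
After op 6 (commit): HEAD=exp@C [exp=C feat=A main=B]
After op 7 (checkout): HEAD=feat@A [exp=C feat=A main=B]
ancestors(exp=C): ['A', 'B', 'C']
ancestors(main=B): ['A', 'B']
common: ['A', 'B']

Answer: B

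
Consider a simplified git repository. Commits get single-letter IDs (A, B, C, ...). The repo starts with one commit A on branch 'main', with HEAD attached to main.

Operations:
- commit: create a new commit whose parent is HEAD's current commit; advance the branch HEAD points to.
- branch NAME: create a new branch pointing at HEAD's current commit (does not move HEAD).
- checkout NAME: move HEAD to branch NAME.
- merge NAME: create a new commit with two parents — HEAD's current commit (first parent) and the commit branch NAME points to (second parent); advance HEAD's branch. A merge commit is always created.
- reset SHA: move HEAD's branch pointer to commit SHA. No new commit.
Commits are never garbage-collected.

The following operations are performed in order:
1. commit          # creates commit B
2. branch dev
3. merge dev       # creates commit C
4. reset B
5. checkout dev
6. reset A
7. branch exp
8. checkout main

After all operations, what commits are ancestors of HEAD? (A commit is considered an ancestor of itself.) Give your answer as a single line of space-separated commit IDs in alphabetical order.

Answer: A B

Derivation:
After op 1 (commit): HEAD=main@B [main=B]
After op 2 (branch): HEAD=main@B [dev=B main=B]
After op 3 (merge): HEAD=main@C [dev=B main=C]
After op 4 (reset): HEAD=main@B [dev=B main=B]
After op 5 (checkout): HEAD=dev@B [dev=B main=B]
After op 6 (reset): HEAD=dev@A [dev=A main=B]
After op 7 (branch): HEAD=dev@A [dev=A exp=A main=B]
After op 8 (checkout): HEAD=main@B [dev=A exp=A main=B]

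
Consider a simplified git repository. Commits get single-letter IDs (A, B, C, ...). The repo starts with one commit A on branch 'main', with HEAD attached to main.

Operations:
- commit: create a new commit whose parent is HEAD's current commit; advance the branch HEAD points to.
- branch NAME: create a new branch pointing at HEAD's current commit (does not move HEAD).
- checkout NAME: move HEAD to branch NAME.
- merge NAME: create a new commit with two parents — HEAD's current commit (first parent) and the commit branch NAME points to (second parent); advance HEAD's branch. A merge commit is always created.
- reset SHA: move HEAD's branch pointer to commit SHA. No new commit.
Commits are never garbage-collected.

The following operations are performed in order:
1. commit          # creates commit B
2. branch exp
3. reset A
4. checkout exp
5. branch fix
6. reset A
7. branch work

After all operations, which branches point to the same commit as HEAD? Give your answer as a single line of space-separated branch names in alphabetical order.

After op 1 (commit): HEAD=main@B [main=B]
After op 2 (branch): HEAD=main@B [exp=B main=B]
After op 3 (reset): HEAD=main@A [exp=B main=A]
After op 4 (checkout): HEAD=exp@B [exp=B main=A]
After op 5 (branch): HEAD=exp@B [exp=B fix=B main=A]
After op 6 (reset): HEAD=exp@A [exp=A fix=B main=A]
After op 7 (branch): HEAD=exp@A [exp=A fix=B main=A work=A]

Answer: exp main work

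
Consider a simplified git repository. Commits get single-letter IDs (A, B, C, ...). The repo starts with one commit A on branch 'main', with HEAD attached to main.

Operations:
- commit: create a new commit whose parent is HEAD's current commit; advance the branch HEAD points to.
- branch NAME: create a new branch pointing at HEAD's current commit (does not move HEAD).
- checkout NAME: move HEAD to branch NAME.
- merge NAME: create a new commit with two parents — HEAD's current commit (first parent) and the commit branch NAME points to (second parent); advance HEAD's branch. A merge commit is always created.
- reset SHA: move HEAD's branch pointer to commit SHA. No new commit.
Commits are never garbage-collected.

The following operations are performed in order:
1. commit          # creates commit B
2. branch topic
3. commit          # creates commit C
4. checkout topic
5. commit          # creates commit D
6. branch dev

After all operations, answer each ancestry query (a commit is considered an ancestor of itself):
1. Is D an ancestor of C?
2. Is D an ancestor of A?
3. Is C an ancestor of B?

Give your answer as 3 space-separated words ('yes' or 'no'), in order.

Answer: no no no

Derivation:
After op 1 (commit): HEAD=main@B [main=B]
After op 2 (branch): HEAD=main@B [main=B topic=B]
After op 3 (commit): HEAD=main@C [main=C topic=B]
After op 4 (checkout): HEAD=topic@B [main=C topic=B]
After op 5 (commit): HEAD=topic@D [main=C topic=D]
After op 6 (branch): HEAD=topic@D [dev=D main=C topic=D]
ancestors(C) = {A,B,C}; D in? no
ancestors(A) = {A}; D in? no
ancestors(B) = {A,B}; C in? no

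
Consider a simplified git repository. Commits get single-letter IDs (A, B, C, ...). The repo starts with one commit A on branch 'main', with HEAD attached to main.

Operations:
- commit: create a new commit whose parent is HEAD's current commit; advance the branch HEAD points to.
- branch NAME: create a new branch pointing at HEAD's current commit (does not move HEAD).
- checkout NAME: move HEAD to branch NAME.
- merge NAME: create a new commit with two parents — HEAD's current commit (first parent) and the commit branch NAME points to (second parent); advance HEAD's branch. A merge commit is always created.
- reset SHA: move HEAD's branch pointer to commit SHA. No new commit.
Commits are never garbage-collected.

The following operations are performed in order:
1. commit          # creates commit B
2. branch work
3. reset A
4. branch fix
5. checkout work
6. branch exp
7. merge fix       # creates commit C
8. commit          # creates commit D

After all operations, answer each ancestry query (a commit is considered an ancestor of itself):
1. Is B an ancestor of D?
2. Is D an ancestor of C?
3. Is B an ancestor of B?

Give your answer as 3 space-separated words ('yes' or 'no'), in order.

Answer: yes no yes

Derivation:
After op 1 (commit): HEAD=main@B [main=B]
After op 2 (branch): HEAD=main@B [main=B work=B]
After op 3 (reset): HEAD=main@A [main=A work=B]
After op 4 (branch): HEAD=main@A [fix=A main=A work=B]
After op 5 (checkout): HEAD=work@B [fix=A main=A work=B]
After op 6 (branch): HEAD=work@B [exp=B fix=A main=A work=B]
After op 7 (merge): HEAD=work@C [exp=B fix=A main=A work=C]
After op 8 (commit): HEAD=work@D [exp=B fix=A main=A work=D]
ancestors(D) = {A,B,C,D}; B in? yes
ancestors(C) = {A,B,C}; D in? no
ancestors(B) = {A,B}; B in? yes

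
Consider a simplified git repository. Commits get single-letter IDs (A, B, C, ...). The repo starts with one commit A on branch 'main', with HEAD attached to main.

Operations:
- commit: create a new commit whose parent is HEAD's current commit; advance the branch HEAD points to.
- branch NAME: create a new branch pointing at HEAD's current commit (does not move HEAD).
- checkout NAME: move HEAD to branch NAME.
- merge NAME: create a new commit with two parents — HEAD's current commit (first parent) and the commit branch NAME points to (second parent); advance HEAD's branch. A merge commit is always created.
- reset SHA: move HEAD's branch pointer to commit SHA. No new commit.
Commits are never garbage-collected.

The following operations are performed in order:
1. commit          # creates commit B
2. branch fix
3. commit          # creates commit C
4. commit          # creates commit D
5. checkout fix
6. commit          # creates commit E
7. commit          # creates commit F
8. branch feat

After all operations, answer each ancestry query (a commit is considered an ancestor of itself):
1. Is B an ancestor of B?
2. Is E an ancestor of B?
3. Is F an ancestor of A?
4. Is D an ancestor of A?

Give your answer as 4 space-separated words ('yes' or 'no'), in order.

Answer: yes no no no

Derivation:
After op 1 (commit): HEAD=main@B [main=B]
After op 2 (branch): HEAD=main@B [fix=B main=B]
After op 3 (commit): HEAD=main@C [fix=B main=C]
After op 4 (commit): HEAD=main@D [fix=B main=D]
After op 5 (checkout): HEAD=fix@B [fix=B main=D]
After op 6 (commit): HEAD=fix@E [fix=E main=D]
After op 7 (commit): HEAD=fix@F [fix=F main=D]
After op 8 (branch): HEAD=fix@F [feat=F fix=F main=D]
ancestors(B) = {A,B}; B in? yes
ancestors(B) = {A,B}; E in? no
ancestors(A) = {A}; F in? no
ancestors(A) = {A}; D in? no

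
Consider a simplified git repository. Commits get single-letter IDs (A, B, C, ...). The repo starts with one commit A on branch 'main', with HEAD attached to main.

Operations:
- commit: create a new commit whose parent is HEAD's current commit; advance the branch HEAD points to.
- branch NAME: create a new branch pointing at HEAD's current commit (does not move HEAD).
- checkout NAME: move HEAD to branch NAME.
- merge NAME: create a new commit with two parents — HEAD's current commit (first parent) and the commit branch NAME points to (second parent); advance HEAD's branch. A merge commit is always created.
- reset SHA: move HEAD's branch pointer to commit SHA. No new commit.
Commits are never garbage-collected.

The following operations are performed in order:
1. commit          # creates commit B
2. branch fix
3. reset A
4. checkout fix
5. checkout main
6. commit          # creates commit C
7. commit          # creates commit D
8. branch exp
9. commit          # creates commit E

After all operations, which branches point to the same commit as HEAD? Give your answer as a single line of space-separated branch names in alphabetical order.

Answer: main

Derivation:
After op 1 (commit): HEAD=main@B [main=B]
After op 2 (branch): HEAD=main@B [fix=B main=B]
After op 3 (reset): HEAD=main@A [fix=B main=A]
After op 4 (checkout): HEAD=fix@B [fix=B main=A]
After op 5 (checkout): HEAD=main@A [fix=B main=A]
After op 6 (commit): HEAD=main@C [fix=B main=C]
After op 7 (commit): HEAD=main@D [fix=B main=D]
After op 8 (branch): HEAD=main@D [exp=D fix=B main=D]
After op 9 (commit): HEAD=main@E [exp=D fix=B main=E]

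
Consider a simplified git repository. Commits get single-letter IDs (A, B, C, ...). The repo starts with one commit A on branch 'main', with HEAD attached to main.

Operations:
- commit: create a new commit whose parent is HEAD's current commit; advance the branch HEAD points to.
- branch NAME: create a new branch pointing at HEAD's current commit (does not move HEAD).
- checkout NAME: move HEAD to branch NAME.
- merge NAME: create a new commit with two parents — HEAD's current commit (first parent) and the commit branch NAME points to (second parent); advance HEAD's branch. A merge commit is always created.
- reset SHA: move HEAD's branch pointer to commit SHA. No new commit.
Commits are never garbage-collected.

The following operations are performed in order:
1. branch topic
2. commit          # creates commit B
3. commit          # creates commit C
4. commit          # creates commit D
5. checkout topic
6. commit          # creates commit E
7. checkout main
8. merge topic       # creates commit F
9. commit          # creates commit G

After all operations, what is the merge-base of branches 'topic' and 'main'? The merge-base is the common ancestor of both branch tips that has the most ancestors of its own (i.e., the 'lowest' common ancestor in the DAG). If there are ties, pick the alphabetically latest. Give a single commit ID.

Answer: E

Derivation:
After op 1 (branch): HEAD=main@A [main=A topic=A]
After op 2 (commit): HEAD=main@B [main=B topic=A]
After op 3 (commit): HEAD=main@C [main=C topic=A]
After op 4 (commit): HEAD=main@D [main=D topic=A]
After op 5 (checkout): HEAD=topic@A [main=D topic=A]
After op 6 (commit): HEAD=topic@E [main=D topic=E]
After op 7 (checkout): HEAD=main@D [main=D topic=E]
After op 8 (merge): HEAD=main@F [main=F topic=E]
After op 9 (commit): HEAD=main@G [main=G topic=E]
ancestors(topic=E): ['A', 'E']
ancestors(main=G): ['A', 'B', 'C', 'D', 'E', 'F', 'G']
common: ['A', 'E']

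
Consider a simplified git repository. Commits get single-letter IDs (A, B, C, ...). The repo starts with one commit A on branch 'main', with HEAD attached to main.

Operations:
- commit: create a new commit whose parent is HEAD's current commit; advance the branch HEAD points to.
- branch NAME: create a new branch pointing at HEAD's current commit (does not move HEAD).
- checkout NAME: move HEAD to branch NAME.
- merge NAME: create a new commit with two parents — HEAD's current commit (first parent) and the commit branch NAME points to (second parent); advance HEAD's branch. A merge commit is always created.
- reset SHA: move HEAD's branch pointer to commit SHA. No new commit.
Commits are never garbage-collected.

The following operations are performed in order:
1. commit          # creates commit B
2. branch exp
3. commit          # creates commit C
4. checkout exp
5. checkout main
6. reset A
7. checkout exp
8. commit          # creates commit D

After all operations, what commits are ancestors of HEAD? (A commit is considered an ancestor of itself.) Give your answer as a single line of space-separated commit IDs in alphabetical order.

Answer: A B D

Derivation:
After op 1 (commit): HEAD=main@B [main=B]
After op 2 (branch): HEAD=main@B [exp=B main=B]
After op 3 (commit): HEAD=main@C [exp=B main=C]
After op 4 (checkout): HEAD=exp@B [exp=B main=C]
After op 5 (checkout): HEAD=main@C [exp=B main=C]
After op 6 (reset): HEAD=main@A [exp=B main=A]
After op 7 (checkout): HEAD=exp@B [exp=B main=A]
After op 8 (commit): HEAD=exp@D [exp=D main=A]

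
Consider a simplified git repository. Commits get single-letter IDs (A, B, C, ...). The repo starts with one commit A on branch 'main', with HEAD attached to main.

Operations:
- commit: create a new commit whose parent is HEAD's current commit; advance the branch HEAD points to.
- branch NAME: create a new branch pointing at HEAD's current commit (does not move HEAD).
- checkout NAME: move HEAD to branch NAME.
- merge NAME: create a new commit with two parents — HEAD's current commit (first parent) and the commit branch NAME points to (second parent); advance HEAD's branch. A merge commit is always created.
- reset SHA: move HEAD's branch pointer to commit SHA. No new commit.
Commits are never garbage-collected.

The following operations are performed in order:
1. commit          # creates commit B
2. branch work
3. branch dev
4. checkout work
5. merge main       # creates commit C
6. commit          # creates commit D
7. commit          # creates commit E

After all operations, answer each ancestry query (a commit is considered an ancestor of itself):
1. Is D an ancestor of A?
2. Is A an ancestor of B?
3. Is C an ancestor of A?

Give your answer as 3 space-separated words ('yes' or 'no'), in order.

After op 1 (commit): HEAD=main@B [main=B]
After op 2 (branch): HEAD=main@B [main=B work=B]
After op 3 (branch): HEAD=main@B [dev=B main=B work=B]
After op 4 (checkout): HEAD=work@B [dev=B main=B work=B]
After op 5 (merge): HEAD=work@C [dev=B main=B work=C]
After op 6 (commit): HEAD=work@D [dev=B main=B work=D]
After op 7 (commit): HEAD=work@E [dev=B main=B work=E]
ancestors(A) = {A}; D in? no
ancestors(B) = {A,B}; A in? yes
ancestors(A) = {A}; C in? no

Answer: no yes no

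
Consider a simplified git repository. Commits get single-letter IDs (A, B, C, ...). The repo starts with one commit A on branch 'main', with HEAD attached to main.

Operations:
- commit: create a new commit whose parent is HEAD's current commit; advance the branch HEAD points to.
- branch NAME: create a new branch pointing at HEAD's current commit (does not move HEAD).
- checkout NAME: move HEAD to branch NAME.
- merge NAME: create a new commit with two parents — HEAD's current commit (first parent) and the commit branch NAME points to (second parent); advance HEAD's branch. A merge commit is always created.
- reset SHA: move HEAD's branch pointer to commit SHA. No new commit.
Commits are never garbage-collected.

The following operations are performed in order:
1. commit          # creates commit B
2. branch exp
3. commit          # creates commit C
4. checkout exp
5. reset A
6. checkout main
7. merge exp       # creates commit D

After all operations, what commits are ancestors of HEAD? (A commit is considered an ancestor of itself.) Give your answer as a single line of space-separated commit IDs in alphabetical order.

After op 1 (commit): HEAD=main@B [main=B]
After op 2 (branch): HEAD=main@B [exp=B main=B]
After op 3 (commit): HEAD=main@C [exp=B main=C]
After op 4 (checkout): HEAD=exp@B [exp=B main=C]
After op 5 (reset): HEAD=exp@A [exp=A main=C]
After op 6 (checkout): HEAD=main@C [exp=A main=C]
After op 7 (merge): HEAD=main@D [exp=A main=D]

Answer: A B C D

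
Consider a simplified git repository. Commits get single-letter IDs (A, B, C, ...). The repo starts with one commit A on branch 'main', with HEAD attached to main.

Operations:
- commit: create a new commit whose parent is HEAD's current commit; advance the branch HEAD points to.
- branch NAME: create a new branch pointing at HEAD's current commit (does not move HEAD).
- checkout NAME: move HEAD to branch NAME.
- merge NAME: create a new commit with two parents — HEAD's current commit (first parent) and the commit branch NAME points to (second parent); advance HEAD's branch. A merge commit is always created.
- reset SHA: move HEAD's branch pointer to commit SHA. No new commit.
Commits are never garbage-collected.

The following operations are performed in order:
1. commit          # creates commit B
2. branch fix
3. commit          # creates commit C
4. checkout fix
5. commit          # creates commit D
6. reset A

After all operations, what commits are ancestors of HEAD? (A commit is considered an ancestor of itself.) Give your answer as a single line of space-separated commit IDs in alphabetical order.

After op 1 (commit): HEAD=main@B [main=B]
After op 2 (branch): HEAD=main@B [fix=B main=B]
After op 3 (commit): HEAD=main@C [fix=B main=C]
After op 4 (checkout): HEAD=fix@B [fix=B main=C]
After op 5 (commit): HEAD=fix@D [fix=D main=C]
After op 6 (reset): HEAD=fix@A [fix=A main=C]

Answer: A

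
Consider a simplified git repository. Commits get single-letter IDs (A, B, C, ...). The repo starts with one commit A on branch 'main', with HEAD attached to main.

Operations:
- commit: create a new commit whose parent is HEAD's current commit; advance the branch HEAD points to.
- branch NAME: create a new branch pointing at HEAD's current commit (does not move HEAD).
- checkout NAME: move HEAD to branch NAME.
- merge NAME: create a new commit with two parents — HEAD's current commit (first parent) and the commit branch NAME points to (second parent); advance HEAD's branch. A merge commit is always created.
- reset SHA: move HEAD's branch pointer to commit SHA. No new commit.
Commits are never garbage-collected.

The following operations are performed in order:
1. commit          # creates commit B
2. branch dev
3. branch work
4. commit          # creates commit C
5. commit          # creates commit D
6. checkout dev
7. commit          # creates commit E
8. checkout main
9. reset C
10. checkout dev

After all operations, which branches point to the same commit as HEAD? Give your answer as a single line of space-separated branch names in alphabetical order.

Answer: dev

Derivation:
After op 1 (commit): HEAD=main@B [main=B]
After op 2 (branch): HEAD=main@B [dev=B main=B]
After op 3 (branch): HEAD=main@B [dev=B main=B work=B]
After op 4 (commit): HEAD=main@C [dev=B main=C work=B]
After op 5 (commit): HEAD=main@D [dev=B main=D work=B]
After op 6 (checkout): HEAD=dev@B [dev=B main=D work=B]
After op 7 (commit): HEAD=dev@E [dev=E main=D work=B]
After op 8 (checkout): HEAD=main@D [dev=E main=D work=B]
After op 9 (reset): HEAD=main@C [dev=E main=C work=B]
After op 10 (checkout): HEAD=dev@E [dev=E main=C work=B]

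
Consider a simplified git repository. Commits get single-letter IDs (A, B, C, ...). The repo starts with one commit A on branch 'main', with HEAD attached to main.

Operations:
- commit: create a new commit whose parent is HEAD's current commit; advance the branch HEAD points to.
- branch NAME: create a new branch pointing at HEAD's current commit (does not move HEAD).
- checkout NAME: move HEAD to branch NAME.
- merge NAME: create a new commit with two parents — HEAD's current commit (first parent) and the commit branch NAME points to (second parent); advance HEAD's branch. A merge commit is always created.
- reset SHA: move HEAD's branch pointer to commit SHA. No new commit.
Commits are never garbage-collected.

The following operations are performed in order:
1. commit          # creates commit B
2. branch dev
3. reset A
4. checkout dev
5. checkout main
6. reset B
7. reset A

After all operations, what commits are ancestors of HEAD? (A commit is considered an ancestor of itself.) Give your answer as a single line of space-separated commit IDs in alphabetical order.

After op 1 (commit): HEAD=main@B [main=B]
After op 2 (branch): HEAD=main@B [dev=B main=B]
After op 3 (reset): HEAD=main@A [dev=B main=A]
After op 4 (checkout): HEAD=dev@B [dev=B main=A]
After op 5 (checkout): HEAD=main@A [dev=B main=A]
After op 6 (reset): HEAD=main@B [dev=B main=B]
After op 7 (reset): HEAD=main@A [dev=B main=A]

Answer: A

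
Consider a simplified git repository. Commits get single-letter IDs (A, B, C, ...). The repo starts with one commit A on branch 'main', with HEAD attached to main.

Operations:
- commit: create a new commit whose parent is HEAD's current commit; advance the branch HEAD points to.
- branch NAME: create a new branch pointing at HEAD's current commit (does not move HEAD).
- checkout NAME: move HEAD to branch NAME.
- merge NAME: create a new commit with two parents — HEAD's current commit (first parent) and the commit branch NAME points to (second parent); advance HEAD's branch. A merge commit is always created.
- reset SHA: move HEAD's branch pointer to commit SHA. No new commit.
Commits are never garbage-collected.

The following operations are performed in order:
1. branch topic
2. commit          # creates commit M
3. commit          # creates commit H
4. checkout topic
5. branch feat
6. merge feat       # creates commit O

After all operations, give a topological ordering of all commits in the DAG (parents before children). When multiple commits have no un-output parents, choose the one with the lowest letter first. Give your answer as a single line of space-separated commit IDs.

Answer: A M H O

Derivation:
After op 1 (branch): HEAD=main@A [main=A topic=A]
After op 2 (commit): HEAD=main@M [main=M topic=A]
After op 3 (commit): HEAD=main@H [main=H topic=A]
After op 4 (checkout): HEAD=topic@A [main=H topic=A]
After op 5 (branch): HEAD=topic@A [feat=A main=H topic=A]
After op 6 (merge): HEAD=topic@O [feat=A main=H topic=O]
commit A: parents=[]
commit H: parents=['M']
commit M: parents=['A']
commit O: parents=['A', 'A']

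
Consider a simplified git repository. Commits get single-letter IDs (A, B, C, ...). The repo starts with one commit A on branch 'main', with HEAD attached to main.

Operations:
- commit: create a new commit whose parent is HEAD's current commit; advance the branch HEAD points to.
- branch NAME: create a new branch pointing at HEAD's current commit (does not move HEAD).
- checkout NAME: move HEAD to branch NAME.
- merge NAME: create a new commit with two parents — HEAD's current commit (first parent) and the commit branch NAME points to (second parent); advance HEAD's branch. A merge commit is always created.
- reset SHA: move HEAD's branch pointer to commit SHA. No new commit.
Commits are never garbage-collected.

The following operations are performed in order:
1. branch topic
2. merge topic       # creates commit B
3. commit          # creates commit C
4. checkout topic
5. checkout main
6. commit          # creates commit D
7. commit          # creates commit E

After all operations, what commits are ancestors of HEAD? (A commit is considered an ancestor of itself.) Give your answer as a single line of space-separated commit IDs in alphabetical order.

After op 1 (branch): HEAD=main@A [main=A topic=A]
After op 2 (merge): HEAD=main@B [main=B topic=A]
After op 3 (commit): HEAD=main@C [main=C topic=A]
After op 4 (checkout): HEAD=topic@A [main=C topic=A]
After op 5 (checkout): HEAD=main@C [main=C topic=A]
After op 6 (commit): HEAD=main@D [main=D topic=A]
After op 7 (commit): HEAD=main@E [main=E topic=A]

Answer: A B C D E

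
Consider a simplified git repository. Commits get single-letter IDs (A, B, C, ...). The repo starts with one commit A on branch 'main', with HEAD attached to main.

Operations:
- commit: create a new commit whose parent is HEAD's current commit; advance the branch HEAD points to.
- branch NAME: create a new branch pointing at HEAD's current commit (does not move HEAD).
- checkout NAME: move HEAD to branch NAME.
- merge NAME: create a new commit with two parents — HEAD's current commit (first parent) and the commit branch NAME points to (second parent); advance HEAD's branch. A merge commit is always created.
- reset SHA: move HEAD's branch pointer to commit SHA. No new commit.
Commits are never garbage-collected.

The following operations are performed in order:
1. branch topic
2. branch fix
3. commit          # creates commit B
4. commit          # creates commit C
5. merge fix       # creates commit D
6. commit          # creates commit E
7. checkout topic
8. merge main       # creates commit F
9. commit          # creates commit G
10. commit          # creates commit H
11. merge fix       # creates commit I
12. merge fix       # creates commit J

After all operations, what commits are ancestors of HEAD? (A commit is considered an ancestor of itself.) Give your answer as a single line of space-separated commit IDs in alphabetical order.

After op 1 (branch): HEAD=main@A [main=A topic=A]
After op 2 (branch): HEAD=main@A [fix=A main=A topic=A]
After op 3 (commit): HEAD=main@B [fix=A main=B topic=A]
After op 4 (commit): HEAD=main@C [fix=A main=C topic=A]
After op 5 (merge): HEAD=main@D [fix=A main=D topic=A]
After op 6 (commit): HEAD=main@E [fix=A main=E topic=A]
After op 7 (checkout): HEAD=topic@A [fix=A main=E topic=A]
After op 8 (merge): HEAD=topic@F [fix=A main=E topic=F]
After op 9 (commit): HEAD=topic@G [fix=A main=E topic=G]
After op 10 (commit): HEAD=topic@H [fix=A main=E topic=H]
After op 11 (merge): HEAD=topic@I [fix=A main=E topic=I]
After op 12 (merge): HEAD=topic@J [fix=A main=E topic=J]

Answer: A B C D E F G H I J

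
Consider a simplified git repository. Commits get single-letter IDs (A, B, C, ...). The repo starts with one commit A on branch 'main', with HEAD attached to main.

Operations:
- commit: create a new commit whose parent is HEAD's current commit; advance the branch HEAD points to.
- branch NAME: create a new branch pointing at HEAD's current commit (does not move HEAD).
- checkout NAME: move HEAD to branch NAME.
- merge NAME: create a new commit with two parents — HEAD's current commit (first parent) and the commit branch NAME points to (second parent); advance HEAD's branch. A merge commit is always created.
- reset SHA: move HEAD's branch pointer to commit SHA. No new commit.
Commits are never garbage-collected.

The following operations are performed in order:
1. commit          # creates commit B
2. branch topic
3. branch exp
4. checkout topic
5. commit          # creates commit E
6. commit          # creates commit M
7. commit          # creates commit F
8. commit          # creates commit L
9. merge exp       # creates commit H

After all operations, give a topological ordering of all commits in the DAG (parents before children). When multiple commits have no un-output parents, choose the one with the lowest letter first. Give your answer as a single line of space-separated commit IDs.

After op 1 (commit): HEAD=main@B [main=B]
After op 2 (branch): HEAD=main@B [main=B topic=B]
After op 3 (branch): HEAD=main@B [exp=B main=B topic=B]
After op 4 (checkout): HEAD=topic@B [exp=B main=B topic=B]
After op 5 (commit): HEAD=topic@E [exp=B main=B topic=E]
After op 6 (commit): HEAD=topic@M [exp=B main=B topic=M]
After op 7 (commit): HEAD=topic@F [exp=B main=B topic=F]
After op 8 (commit): HEAD=topic@L [exp=B main=B topic=L]
After op 9 (merge): HEAD=topic@H [exp=B main=B topic=H]
commit A: parents=[]
commit B: parents=['A']
commit E: parents=['B']
commit F: parents=['M']
commit H: parents=['L', 'B']
commit L: parents=['F']
commit M: parents=['E']

Answer: A B E M F L H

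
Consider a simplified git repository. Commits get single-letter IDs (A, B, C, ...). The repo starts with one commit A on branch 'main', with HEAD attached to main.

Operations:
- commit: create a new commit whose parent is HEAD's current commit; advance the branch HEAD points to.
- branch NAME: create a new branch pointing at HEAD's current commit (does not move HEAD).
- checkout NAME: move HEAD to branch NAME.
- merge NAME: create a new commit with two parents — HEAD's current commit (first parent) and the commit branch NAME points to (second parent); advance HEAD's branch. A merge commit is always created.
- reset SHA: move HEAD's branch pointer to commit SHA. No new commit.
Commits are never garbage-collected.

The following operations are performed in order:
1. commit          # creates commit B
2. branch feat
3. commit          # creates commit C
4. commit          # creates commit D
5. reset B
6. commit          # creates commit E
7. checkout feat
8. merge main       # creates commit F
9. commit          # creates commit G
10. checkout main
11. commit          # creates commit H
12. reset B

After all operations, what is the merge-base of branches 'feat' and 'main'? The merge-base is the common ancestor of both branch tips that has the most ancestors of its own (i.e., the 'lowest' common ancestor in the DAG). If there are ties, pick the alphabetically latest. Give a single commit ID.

Answer: B

Derivation:
After op 1 (commit): HEAD=main@B [main=B]
After op 2 (branch): HEAD=main@B [feat=B main=B]
After op 3 (commit): HEAD=main@C [feat=B main=C]
After op 4 (commit): HEAD=main@D [feat=B main=D]
After op 5 (reset): HEAD=main@B [feat=B main=B]
After op 6 (commit): HEAD=main@E [feat=B main=E]
After op 7 (checkout): HEAD=feat@B [feat=B main=E]
After op 8 (merge): HEAD=feat@F [feat=F main=E]
After op 9 (commit): HEAD=feat@G [feat=G main=E]
After op 10 (checkout): HEAD=main@E [feat=G main=E]
After op 11 (commit): HEAD=main@H [feat=G main=H]
After op 12 (reset): HEAD=main@B [feat=G main=B]
ancestors(feat=G): ['A', 'B', 'E', 'F', 'G']
ancestors(main=B): ['A', 'B']
common: ['A', 'B']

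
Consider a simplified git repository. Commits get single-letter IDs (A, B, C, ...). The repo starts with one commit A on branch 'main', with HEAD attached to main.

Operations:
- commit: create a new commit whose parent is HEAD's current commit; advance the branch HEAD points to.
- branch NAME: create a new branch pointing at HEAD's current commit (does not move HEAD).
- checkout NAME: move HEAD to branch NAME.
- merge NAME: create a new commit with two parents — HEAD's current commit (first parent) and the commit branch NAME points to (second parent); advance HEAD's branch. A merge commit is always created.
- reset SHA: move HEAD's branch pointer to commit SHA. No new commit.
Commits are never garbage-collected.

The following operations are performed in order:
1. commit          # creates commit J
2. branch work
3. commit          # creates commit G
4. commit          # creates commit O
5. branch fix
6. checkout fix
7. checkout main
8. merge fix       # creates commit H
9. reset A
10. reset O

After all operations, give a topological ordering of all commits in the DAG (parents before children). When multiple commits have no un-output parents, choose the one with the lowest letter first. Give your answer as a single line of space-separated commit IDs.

After op 1 (commit): HEAD=main@J [main=J]
After op 2 (branch): HEAD=main@J [main=J work=J]
After op 3 (commit): HEAD=main@G [main=G work=J]
After op 4 (commit): HEAD=main@O [main=O work=J]
After op 5 (branch): HEAD=main@O [fix=O main=O work=J]
After op 6 (checkout): HEAD=fix@O [fix=O main=O work=J]
After op 7 (checkout): HEAD=main@O [fix=O main=O work=J]
After op 8 (merge): HEAD=main@H [fix=O main=H work=J]
After op 9 (reset): HEAD=main@A [fix=O main=A work=J]
After op 10 (reset): HEAD=main@O [fix=O main=O work=J]
commit A: parents=[]
commit G: parents=['J']
commit H: parents=['O', 'O']
commit J: parents=['A']
commit O: parents=['G']

Answer: A J G O H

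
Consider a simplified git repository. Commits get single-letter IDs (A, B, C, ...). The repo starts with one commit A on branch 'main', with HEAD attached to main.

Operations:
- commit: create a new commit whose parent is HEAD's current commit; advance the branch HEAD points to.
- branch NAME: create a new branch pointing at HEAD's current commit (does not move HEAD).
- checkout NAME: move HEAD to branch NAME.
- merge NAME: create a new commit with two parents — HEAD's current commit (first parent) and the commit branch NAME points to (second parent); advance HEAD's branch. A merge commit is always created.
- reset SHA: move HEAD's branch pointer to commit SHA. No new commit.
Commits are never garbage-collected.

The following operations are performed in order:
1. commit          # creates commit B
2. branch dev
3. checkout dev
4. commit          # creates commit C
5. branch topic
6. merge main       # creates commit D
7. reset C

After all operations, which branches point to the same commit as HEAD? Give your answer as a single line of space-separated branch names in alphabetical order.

Answer: dev topic

Derivation:
After op 1 (commit): HEAD=main@B [main=B]
After op 2 (branch): HEAD=main@B [dev=B main=B]
After op 3 (checkout): HEAD=dev@B [dev=B main=B]
After op 4 (commit): HEAD=dev@C [dev=C main=B]
After op 5 (branch): HEAD=dev@C [dev=C main=B topic=C]
After op 6 (merge): HEAD=dev@D [dev=D main=B topic=C]
After op 7 (reset): HEAD=dev@C [dev=C main=B topic=C]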